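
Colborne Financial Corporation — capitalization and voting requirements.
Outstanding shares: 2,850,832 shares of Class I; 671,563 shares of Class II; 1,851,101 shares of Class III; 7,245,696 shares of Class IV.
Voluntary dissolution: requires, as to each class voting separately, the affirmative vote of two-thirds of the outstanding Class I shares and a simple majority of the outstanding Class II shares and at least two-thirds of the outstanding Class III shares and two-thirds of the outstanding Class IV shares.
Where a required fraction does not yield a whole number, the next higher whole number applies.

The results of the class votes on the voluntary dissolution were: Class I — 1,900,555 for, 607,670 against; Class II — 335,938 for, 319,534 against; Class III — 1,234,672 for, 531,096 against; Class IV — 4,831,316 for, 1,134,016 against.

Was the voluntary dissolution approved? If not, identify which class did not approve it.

Class I: 2/3 of 2850832 = 1900554.67, rounded up to 1900555; 1,900,555 required, 1,900,555 in favor — approved.
Class II: a majority of 671563 is 335782; 335,782 required, 335,938 in favor — approved.
Class III: 2/3 of 1851101 = 1234067.33, rounded up to 1234068; 1,234,068 required, 1,234,672 in favor — approved.
Class IV: 2/3 of 7245696 = 4830464; 4,830,464 required, 4,831,316 in favor — approved.

Approved — every class gave the required vote.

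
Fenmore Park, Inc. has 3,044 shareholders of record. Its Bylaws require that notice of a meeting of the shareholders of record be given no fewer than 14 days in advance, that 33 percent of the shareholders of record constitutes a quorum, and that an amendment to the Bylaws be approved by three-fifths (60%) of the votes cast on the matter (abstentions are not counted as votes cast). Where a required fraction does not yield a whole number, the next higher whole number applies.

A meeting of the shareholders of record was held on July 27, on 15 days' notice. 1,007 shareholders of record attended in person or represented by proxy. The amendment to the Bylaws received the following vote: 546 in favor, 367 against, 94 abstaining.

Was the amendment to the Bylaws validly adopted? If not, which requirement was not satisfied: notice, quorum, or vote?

Invalid — vote requirement not satisfied.

Notice: 15 days given; 14 required. Satisfied.
Quorum: 33% of 3,044 = 1,004.52, rounded up to 1,005; 1,007 present. Satisfied.
Vote: requires three-fifths of the votes cast (1,007 − 94 abstaining = 913); 3/5 of 913 = 547.80, rounded up to 548, so 548 needed; 546 in favor. Not satisfied.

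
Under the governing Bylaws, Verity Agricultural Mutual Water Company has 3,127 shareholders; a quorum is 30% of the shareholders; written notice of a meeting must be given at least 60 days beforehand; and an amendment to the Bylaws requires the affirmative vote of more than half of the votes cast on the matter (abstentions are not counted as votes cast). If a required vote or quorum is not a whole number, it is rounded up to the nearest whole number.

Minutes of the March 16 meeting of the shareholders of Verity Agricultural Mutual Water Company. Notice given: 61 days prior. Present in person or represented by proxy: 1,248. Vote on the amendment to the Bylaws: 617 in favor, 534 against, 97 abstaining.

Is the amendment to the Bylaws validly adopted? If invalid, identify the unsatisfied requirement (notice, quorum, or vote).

Valid — all requirements satisfied.

Notice: 61 days given; 60 required. Satisfied.
Quorum: 30% of 3,127 = 938.10, rounded up to 939; 1,248 present. Satisfied.
Vote: requires a majority of the votes cast (1,248 − 97 abstaining = 1,151); a majority of 1151 is 576, so 576 needed; 617 in favor. Satisfied.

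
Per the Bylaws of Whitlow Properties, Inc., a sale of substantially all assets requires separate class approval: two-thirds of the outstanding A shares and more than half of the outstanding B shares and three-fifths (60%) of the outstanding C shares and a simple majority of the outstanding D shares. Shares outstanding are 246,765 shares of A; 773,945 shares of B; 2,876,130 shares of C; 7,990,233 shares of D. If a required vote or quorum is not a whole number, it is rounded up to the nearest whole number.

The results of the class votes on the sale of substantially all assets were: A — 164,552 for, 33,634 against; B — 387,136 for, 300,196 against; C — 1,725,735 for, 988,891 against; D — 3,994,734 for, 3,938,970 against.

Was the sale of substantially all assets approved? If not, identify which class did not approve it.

A: 2/3 of 246765 = 164510; 164,510 required, 164,552 in favor — approved.
B: a majority of 773945 is 386973; 386,973 required, 387,136 in favor — approved.
C: 3/5 of 2876130 = 1725678; 1,725,678 required, 1,725,735 in favor — approved.
D: a majority of 7990233 is 3995117; 3,995,117 required, 3,994,734 in favor — not approved.

Not approved — the D shares did not give the required vote.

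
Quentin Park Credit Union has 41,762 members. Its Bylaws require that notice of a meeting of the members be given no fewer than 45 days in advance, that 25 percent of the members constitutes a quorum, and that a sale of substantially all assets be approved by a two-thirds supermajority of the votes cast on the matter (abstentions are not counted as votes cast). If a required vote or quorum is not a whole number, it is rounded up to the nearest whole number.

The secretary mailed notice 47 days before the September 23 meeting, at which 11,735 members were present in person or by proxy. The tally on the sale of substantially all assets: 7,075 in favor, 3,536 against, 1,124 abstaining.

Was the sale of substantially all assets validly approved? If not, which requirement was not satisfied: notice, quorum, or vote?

Valid — all requirements satisfied.

Notice: 47 days given; 45 required. Satisfied.
Quorum: 25% of 41,762 = 10,440.50, rounded up to 10,441; 11,735 present. Satisfied.
Vote: requires two-thirds of the votes cast (11,735 − 1,124 abstaining = 10,611); 2/3 of 10611 = 7074, so 7,074 needed; 7,075 in favor. Satisfied.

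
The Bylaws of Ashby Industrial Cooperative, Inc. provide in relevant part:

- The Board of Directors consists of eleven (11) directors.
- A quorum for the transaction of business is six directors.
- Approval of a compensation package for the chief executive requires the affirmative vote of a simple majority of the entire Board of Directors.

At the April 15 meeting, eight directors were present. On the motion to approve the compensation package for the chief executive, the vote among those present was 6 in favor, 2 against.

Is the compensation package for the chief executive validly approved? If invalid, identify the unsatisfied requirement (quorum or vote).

Valid — all requirements satisfied.

Quorum: 8 present; quorum is 6. Satisfied.
Vote: the compensation package for the chief executive requires a majority of the entire Board of Directors (11). A majority of 11 is 6, so 6 affirmative votes are needed; 6 voted in favor. Satisfied.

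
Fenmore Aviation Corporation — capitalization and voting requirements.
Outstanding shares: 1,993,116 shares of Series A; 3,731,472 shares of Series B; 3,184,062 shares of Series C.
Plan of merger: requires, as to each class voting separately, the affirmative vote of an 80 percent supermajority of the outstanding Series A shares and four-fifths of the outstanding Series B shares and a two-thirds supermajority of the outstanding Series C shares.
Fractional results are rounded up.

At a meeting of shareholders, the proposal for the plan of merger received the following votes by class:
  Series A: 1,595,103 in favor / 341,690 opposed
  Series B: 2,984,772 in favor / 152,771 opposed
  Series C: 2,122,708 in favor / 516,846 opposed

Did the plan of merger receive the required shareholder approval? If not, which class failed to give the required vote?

Series A: 4/5 of 1993116 = 1594492.80, rounded up to 1594493; 1,594,493 required, 1,595,103 in favor — approved.
Series B: 4/5 of 3731472 = 2985177.60, rounded up to 2985178; 2,985,178 required, 2,984,772 in favor — not approved.
Series C: 2/3 of 3184062 = 2122708; 2,122,708 required, 2,122,708 in favor — approved.

Not approved — the Series B shares did not give the required vote.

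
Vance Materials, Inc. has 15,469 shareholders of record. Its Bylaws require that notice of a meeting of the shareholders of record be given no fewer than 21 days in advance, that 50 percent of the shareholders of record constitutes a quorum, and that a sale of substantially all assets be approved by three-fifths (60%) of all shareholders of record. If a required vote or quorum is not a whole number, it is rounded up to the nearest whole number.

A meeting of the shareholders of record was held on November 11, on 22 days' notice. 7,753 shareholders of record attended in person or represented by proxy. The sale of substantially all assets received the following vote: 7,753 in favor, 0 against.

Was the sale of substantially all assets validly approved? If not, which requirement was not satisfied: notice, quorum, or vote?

Invalid — vote requirement not satisfied.

Notice: 22 days given; 21 required. Satisfied.
Quorum: 50% of 15,469 = 7,734.50, rounded up to 7,735; 7,753 present. Satisfied.
Vote: requires three-fifths of all shareholders of record (15,469); 3/5 of 15469 = 9281.40, rounded up to 9282, so 9,282 needed; 7,753 in favor. Not satisfied.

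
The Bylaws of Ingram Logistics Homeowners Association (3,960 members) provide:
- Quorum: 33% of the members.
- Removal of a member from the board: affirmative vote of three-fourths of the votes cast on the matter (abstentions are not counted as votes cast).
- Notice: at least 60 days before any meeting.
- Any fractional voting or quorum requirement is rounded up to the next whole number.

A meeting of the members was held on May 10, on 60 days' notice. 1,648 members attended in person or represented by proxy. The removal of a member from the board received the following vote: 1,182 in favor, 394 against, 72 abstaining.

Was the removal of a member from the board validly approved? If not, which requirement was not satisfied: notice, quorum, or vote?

Notice: 60 days given; 60 required. Satisfied.
Quorum: 33% of 3,960 = 1,306.80, rounded up to 1,307; 1,648 present. Satisfied.
Vote: requires three-fourths of the votes cast (1,648 − 72 abstaining = 1,576); 3/4 of 1576 = 1182, so 1,182 needed; 1,182 in favor. Satisfied.

Valid — all requirements satisfied.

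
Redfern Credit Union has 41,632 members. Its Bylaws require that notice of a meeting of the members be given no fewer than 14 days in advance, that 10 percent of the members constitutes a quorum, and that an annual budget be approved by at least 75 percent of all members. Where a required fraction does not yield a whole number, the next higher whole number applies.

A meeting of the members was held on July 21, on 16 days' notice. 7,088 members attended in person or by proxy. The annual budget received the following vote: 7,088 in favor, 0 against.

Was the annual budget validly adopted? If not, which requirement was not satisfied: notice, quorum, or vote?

Invalid — vote requirement not satisfied.

Notice: 16 days given; 14 required. Satisfied.
Quorum: 10% of 41,632 = 4,163.20, rounded up to 4,164; 7,088 present. Satisfied.
Vote: requires three-fourths of all members (41,632); 3/4 of 41632 = 31224, so 31,224 needed; 7,088 in favor. Not satisfied.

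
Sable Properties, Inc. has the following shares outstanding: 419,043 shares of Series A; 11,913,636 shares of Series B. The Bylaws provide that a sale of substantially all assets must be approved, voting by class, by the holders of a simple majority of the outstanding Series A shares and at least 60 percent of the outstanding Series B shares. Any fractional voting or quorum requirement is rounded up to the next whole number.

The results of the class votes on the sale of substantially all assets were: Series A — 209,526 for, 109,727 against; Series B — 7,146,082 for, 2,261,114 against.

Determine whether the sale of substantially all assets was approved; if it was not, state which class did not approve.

Series A: a majority of 419043 is 209522; 209,522 required, 209,526 in favor — approved.
Series B: 3/5 of 11913636 = 7148181.60, rounded up to 7148182; 7,148,182 required, 7,146,082 in favor — not approved.

Not approved — the Series B shares did not give the required vote.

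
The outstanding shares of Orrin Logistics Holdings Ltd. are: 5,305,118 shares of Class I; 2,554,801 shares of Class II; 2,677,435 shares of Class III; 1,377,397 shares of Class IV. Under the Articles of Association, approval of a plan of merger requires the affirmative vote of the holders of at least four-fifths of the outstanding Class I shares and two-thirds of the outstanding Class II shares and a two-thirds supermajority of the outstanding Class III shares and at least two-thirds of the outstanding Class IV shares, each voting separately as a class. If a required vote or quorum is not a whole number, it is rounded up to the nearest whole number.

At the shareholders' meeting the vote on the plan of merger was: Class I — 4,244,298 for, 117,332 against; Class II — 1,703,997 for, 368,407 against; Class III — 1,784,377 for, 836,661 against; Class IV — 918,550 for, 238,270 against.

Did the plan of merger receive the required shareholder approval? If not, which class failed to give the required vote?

Not approved — the Class III shares did not give the required vote.

Class I: 4/5 of 5305118 = 4244094.40, rounded up to 4244095; 4,244,095 required, 4,244,298 in favor — approved.
Class II: 2/3 of 2554801 = 1703200.67, rounded up to 1703201; 1,703,201 required, 1,703,997 in favor — approved.
Class III: 2/3 of 2677435 = 1784956.67, rounded up to 1784957; 1,784,957 required, 1,784,377 in favor — not approved.
Class IV: 2/3 of 1377397 = 918264.67, rounded up to 918265; 918,265 required, 918,550 in favor — approved.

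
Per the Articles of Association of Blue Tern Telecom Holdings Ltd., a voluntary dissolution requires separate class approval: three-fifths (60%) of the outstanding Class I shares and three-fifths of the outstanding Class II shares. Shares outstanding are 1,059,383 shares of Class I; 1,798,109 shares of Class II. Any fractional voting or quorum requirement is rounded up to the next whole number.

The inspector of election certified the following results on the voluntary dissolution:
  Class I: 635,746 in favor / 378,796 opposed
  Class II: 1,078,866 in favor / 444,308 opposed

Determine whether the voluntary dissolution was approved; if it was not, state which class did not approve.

Class I: 3/5 of 1059383 = 635629.80, rounded up to 635630; 635,630 required, 635,746 in favor — approved.
Class II: 3/5 of 1798109 = 1078865.40, rounded up to 1078866; 1,078,866 required, 1,078,866 in favor — approved.

Approved — every class gave the required vote.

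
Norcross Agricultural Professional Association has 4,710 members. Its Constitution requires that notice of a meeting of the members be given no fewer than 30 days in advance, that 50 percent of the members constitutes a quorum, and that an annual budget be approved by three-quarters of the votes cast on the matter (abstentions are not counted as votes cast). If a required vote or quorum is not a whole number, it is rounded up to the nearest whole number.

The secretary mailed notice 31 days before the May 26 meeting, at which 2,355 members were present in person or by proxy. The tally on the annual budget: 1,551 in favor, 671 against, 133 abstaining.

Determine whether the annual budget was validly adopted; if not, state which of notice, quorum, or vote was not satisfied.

Invalid — vote requirement not satisfied.

Notice: 31 days given; 30 required. Satisfied.
Quorum: 50% of 4,710 = 2,355; 2,355 present. Satisfied.
Vote: requires three-fourths of the votes cast (2,355 − 133 abstaining = 2,222); 3/4 of 2222 = 1666.50, rounded up to 1667, so 1,667 needed; 1,551 in favor. Not satisfied.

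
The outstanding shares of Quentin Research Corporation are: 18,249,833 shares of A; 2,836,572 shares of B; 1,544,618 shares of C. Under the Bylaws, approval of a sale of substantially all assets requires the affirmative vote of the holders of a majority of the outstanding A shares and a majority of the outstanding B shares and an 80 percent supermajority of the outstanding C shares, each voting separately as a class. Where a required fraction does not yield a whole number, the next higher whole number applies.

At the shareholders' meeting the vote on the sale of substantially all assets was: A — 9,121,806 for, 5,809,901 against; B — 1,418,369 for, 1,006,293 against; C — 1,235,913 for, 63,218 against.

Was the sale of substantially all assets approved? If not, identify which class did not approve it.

A: a majority of 18249833 is 9124917; 9,124,917 required, 9,121,806 in favor — not approved.
B: a majority of 2836572 is 1418287; 1,418,287 required, 1,418,369 in favor — approved.
C: 4/5 of 1544618 = 1235694.40, rounded up to 1235695; 1,235,695 required, 1,235,913 in favor — approved.

Not approved — the A shares did not give the required vote.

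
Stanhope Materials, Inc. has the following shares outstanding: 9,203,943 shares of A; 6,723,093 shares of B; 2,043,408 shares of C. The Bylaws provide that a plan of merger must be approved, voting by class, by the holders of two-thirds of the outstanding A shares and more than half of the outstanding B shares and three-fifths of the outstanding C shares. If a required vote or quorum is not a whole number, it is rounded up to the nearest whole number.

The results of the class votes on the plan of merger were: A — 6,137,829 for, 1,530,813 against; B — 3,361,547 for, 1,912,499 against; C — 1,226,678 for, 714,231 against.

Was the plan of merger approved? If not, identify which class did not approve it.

A: 2/3 of 9203943 = 6135962; 6,135,962 required, 6,137,829 in favor — approved.
B: a majority of 6723093 is 3361547; 3,361,547 required, 3,361,547 in favor — approved.
C: 3/5 of 2043408 = 1226044.80, rounded up to 1226045; 1,226,045 required, 1,226,678 in favor — approved.

Approved — every class gave the required vote.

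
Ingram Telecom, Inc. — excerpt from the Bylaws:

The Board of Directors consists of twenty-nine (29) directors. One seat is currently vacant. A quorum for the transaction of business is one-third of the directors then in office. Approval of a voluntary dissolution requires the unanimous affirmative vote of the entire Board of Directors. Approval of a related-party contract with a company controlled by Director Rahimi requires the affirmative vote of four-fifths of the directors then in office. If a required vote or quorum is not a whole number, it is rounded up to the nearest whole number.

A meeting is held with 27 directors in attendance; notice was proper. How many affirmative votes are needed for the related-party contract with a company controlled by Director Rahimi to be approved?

23

The related-party contract with a company controlled by Director Rahimi requires four-fifths of the directors then in office (28).
4/5 of 28 = 22.40, rounded up to 23.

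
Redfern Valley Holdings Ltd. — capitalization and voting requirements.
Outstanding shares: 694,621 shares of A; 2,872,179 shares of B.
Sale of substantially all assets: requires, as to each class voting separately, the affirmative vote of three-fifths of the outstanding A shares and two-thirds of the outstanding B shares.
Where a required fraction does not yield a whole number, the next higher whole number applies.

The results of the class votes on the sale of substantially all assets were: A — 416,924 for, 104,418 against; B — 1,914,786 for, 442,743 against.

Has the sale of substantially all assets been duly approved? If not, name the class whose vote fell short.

Approved — every class gave the required vote.

A: 3/5 of 694621 = 416772.60, rounded up to 416773; 416,773 required, 416,924 in favor — approved.
B: 2/3 of 2872179 = 1914786; 1,914,786 required, 1,914,786 in favor — approved.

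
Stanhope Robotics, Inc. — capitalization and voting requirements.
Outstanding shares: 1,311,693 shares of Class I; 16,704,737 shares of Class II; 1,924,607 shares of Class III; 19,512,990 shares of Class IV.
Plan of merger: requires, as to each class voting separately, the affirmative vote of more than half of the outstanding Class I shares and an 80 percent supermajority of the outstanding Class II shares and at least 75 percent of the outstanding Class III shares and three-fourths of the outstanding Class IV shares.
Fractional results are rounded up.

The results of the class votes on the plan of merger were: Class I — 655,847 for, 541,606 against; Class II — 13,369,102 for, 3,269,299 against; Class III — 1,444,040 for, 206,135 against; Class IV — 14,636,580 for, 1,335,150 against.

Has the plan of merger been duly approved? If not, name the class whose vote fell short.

Approved — every class gave the required vote.

Class I: a majority of 1311693 is 655847; 655,847 required, 655,847 in favor — approved.
Class II: 4/5 of 16704737 = 13363789.60, rounded up to 13363790; 13,363,790 required, 13,369,102 in favor — approved.
Class III: 3/4 of 1924607 = 1443455.25, rounded up to 1443456; 1,443,456 required, 1,444,040 in favor — approved.
Class IV: 3/4 of 19512990 = 14634742.50, rounded up to 14634743; 14,634,743 required, 14,636,580 in favor — approved.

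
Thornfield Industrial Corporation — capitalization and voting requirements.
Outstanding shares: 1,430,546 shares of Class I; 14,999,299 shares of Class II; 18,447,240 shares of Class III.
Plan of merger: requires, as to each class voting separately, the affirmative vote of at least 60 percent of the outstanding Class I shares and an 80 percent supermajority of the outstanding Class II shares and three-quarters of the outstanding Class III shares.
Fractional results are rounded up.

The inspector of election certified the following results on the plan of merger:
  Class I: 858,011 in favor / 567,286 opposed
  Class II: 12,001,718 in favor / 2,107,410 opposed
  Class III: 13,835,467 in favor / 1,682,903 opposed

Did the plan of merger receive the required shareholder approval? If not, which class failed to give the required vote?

Class I: 3/5 of 1430546 = 858327.60, rounded up to 858328; 858,328 required, 858,011 in favor — not approved.
Class II: 4/5 of 14999299 = 11999439.20, rounded up to 11999440; 11,999,440 required, 12,001,718 in favor — approved.
Class III: 3/4 of 18447240 = 13835430; 13,835,430 required, 13,835,467 in favor — approved.

Not approved — the Class I shares did not give the required vote.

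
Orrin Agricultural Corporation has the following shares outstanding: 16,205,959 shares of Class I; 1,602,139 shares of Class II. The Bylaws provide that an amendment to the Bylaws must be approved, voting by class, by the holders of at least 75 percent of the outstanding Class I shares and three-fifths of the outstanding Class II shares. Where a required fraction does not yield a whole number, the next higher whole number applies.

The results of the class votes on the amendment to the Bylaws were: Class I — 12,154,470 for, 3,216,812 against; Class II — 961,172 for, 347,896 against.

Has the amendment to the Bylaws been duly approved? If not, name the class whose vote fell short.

Not approved — the Class II shares did not give the required vote.

Class I: 3/4 of 16205959 = 12154469.25, rounded up to 12154470; 12,154,470 required, 12,154,470 in favor — approved.
Class II: 3/5 of 1602139 = 961283.40, rounded up to 961284; 961,284 required, 961,172 in favor — not approved.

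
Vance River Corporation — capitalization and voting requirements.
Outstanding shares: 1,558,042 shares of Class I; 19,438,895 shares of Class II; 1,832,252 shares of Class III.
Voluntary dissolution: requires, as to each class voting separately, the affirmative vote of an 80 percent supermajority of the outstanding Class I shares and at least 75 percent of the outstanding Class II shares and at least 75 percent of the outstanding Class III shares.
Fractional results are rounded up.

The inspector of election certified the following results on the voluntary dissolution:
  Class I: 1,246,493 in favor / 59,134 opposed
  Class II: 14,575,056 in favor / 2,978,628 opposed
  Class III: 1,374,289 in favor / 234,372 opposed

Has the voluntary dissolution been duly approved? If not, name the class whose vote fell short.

Not approved — the Class II shares did not give the required vote.

Class I: 4/5 of 1558042 = 1246433.60, rounded up to 1246434; 1,246,434 required, 1,246,493 in favor — approved.
Class II: 3/4 of 19438895 = 14579171.25, rounded up to 14579172; 14,579,172 required, 14,575,056 in favor — not approved.
Class III: 3/4 of 1832252 = 1374189; 1,374,189 required, 1,374,289 in favor — approved.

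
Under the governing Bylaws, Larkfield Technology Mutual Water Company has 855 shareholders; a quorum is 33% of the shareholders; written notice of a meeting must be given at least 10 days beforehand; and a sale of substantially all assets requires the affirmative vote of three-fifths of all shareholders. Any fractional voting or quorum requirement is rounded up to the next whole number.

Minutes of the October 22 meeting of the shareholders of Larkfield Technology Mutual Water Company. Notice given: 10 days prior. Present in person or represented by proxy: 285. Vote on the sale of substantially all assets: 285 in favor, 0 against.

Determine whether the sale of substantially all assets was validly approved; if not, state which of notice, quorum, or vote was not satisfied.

Invalid — vote requirement not satisfied.

Notice: 10 days given; 10 required. Satisfied.
Quorum: 33% of 855 = 282.15, rounded up to 283; 285 present. Satisfied.
Vote: requires three-fifths of all shareholders (855); 3/5 of 855 = 513, so 513 needed; 285 in favor. Not satisfied.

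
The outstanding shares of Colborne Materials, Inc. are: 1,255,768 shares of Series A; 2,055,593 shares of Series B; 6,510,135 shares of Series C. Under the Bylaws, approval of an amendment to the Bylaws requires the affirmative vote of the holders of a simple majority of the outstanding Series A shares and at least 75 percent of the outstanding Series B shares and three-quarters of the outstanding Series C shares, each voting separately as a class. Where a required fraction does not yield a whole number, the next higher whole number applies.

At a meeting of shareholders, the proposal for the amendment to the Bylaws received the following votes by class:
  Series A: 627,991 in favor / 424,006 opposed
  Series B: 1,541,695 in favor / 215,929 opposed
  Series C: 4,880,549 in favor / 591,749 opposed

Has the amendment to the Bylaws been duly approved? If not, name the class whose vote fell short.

Series A: a majority of 1255768 is 627885; 627,885 required, 627,991 in favor — approved.
Series B: 3/4 of 2055593 = 1541694.75, rounded up to 1541695; 1,541,695 required, 1,541,695 in favor — approved.
Series C: 3/4 of 6510135 = 4882601.25, rounded up to 4882602; 4,882,602 required, 4,880,549 in favor — not approved.

Not approved — the Series C shares did not give the required vote.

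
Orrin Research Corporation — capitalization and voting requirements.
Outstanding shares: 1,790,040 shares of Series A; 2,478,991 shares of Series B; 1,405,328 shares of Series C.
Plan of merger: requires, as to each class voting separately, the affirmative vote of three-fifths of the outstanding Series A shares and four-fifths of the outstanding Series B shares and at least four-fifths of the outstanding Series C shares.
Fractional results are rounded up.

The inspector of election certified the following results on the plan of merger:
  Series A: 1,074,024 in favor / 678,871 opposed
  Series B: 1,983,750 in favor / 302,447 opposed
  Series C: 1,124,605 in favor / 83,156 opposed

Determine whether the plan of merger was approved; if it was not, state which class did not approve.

Approved — every class gave the required vote.

Series A: 3/5 of 1790040 = 1074024; 1,074,024 required, 1,074,024 in favor — approved.
Series B: 4/5 of 2478991 = 1983192.80, rounded up to 1983193; 1,983,193 required, 1,983,750 in favor — approved.
Series C: 4/5 of 1405328 = 1124262.40, rounded up to 1124263; 1,124,263 required, 1,124,605 in favor — approved.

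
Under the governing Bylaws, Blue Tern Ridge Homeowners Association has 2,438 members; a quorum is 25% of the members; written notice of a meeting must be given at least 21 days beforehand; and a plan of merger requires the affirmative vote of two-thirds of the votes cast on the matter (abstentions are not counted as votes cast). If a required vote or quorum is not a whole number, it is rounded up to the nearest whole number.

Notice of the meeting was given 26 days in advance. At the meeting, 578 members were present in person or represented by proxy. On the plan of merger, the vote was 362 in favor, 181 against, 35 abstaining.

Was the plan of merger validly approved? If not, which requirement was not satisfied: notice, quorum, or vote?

Invalid — quorum requirement not satisfied.

Notice: 26 days given; 21 required. Satisfied.
Quorum: 25% of 2,438 = 609.50, rounded up to 610; 578 present. Not satisfied.
Vote: requires two-thirds of the votes cast (578 − 35 abstaining = 543); 2/3 of 543 = 362, so 362 needed; 362 in favor. Satisfied.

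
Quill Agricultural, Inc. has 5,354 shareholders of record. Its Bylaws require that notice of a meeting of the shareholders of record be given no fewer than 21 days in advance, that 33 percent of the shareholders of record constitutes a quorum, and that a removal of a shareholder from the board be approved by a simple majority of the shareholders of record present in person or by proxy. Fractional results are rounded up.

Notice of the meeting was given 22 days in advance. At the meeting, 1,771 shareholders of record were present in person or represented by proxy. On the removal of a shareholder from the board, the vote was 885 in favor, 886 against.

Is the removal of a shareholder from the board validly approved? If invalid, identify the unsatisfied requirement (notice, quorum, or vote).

Notice: 22 days given; 21 required. Satisfied.
Quorum: 33% of 5,354 = 1,766.82, rounded up to 1,767; 1,771 present. Satisfied.
Vote: requires a majority of those present (1,771); a majority of 1771 is 886, so 886 needed; 885 in favor. Not satisfied.

Invalid — vote requirement not satisfied.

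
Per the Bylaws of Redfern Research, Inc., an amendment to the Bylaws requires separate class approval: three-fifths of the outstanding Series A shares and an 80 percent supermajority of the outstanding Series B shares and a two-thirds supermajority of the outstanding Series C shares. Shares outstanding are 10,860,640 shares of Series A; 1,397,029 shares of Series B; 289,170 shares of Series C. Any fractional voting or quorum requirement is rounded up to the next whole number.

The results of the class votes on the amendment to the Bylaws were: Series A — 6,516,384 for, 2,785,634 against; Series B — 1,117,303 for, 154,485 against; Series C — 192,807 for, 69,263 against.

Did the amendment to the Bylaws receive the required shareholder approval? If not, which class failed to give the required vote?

Series A: 3/5 of 10860640 = 6516384; 6,516,384 required, 6,516,384 in favor — approved.
Series B: 4/5 of 1397029 = 1117623.20, rounded up to 1117624; 1,117,624 required, 1,117,303 in favor — not approved.
Series C: 2/3 of 289170 = 192780; 192,780 required, 192,807 in favor — approved.

Not approved — the Series B shares did not give the required vote.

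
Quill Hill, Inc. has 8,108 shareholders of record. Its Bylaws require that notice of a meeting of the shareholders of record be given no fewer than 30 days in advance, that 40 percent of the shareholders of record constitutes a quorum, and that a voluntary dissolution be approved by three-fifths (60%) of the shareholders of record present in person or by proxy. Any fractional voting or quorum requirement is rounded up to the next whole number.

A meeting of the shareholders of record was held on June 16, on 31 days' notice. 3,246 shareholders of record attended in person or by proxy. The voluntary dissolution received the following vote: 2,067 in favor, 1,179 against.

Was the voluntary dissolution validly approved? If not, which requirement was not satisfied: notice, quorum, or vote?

Valid — all requirements satisfied.

Notice: 31 days given; 30 required. Satisfied.
Quorum: 40% of 8,108 = 3,243.20, rounded up to 3,244; 3,246 present. Satisfied.
Vote: requires three-fifths of those present (3,246); 3/5 of 3246 = 1947.60, rounded up to 1948, so 1,948 needed; 2,067 in favor. Satisfied.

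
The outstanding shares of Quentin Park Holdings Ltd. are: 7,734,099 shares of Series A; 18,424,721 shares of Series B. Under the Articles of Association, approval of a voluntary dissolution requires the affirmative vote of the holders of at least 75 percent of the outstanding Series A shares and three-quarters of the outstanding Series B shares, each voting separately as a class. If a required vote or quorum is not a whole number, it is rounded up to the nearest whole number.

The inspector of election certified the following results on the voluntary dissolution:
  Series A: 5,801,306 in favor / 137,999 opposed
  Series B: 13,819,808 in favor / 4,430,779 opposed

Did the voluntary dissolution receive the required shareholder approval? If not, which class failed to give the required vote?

Series A: 3/4 of 7734099 = 5800574.25, rounded up to 5800575; 5,800,575 required, 5,801,306 in favor — approved.
Series B: 3/4 of 18424721 = 13818540.75, rounded up to 13818541; 13,818,541 required, 13,819,808 in favor — approved.

Approved — every class gave the required vote.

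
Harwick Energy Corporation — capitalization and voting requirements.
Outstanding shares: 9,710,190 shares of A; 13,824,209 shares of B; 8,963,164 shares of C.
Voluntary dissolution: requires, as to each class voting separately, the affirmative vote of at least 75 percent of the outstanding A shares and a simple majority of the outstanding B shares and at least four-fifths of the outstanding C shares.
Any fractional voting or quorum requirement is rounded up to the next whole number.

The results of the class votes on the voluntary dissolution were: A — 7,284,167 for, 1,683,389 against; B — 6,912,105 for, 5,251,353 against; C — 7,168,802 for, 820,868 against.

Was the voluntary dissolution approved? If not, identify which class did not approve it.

Not approved — the C shares did not give the required vote.

A: 3/4 of 9710190 = 7282642.50, rounded up to 7282643; 7,282,643 required, 7,284,167 in favor — approved.
B: a majority of 13824209 is 6912105; 6,912,105 required, 6,912,105 in favor — approved.
C: 4/5 of 8963164 = 7170531.20, rounded up to 7170532; 7,170,532 required, 7,168,802 in favor — not approved.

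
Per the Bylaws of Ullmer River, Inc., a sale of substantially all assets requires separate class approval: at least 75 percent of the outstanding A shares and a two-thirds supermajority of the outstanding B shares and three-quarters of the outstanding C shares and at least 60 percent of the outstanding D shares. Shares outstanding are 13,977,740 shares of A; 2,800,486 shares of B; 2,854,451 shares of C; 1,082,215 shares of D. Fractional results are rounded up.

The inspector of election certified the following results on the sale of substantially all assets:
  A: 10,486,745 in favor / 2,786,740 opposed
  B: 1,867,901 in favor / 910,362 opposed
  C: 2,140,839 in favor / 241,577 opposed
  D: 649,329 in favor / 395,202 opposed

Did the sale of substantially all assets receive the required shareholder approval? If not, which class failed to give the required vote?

Approved — every class gave the required vote.

A: 3/4 of 13977740 = 10483305; 10,483,305 required, 10,486,745 in favor — approved.
B: 2/3 of 2800486 = 1866990.67, rounded up to 1866991; 1,866,991 required, 1,867,901 in favor — approved.
C: 3/4 of 2854451 = 2140838.25, rounded up to 2140839; 2,140,839 required, 2,140,839 in favor — approved.
D: 3/5 of 1082215 = 649329; 649,329 required, 649,329 in favor — approved.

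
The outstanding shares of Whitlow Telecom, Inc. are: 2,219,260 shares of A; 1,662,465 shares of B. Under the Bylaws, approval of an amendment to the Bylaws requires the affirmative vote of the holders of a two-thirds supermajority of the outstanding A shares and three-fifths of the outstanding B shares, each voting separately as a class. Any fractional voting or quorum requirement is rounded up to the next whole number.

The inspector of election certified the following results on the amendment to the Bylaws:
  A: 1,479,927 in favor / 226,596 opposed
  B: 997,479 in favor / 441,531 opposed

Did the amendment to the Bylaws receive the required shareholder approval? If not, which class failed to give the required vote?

A: 2/3 of 2219260 = 1479506.67, rounded up to 1479507; 1,479,507 required, 1,479,927 in favor — approved.
B: 3/5 of 1662465 = 997479; 997,479 required, 997,479 in favor — approved.

Approved — every class gave the required vote.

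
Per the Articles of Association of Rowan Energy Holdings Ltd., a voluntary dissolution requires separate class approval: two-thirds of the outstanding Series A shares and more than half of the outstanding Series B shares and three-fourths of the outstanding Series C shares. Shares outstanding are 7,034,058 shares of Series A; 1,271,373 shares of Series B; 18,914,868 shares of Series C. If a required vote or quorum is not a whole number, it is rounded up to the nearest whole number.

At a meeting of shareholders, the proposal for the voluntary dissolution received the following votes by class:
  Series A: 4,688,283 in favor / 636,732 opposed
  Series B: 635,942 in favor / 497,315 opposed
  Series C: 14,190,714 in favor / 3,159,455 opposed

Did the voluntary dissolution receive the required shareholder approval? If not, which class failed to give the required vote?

Not approved — the Series A shares did not give the required vote.

Series A: 2/3 of 7034058 = 4689372; 4,689,372 required, 4,688,283 in favor — not approved.
Series B: a majority of 1271373 is 635687; 635,687 required, 635,942 in favor — approved.
Series C: 3/4 of 18914868 = 14186151; 14,186,151 required, 14,190,714 in favor — approved.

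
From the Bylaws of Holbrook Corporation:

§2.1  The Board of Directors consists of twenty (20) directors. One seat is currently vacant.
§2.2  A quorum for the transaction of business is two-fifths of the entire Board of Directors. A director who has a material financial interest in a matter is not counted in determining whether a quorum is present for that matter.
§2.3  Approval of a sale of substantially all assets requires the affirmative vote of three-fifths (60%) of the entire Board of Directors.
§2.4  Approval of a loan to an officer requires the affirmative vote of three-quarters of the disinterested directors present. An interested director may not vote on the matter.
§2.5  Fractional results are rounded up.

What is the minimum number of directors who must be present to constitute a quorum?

2/5 of 20 = 8.

8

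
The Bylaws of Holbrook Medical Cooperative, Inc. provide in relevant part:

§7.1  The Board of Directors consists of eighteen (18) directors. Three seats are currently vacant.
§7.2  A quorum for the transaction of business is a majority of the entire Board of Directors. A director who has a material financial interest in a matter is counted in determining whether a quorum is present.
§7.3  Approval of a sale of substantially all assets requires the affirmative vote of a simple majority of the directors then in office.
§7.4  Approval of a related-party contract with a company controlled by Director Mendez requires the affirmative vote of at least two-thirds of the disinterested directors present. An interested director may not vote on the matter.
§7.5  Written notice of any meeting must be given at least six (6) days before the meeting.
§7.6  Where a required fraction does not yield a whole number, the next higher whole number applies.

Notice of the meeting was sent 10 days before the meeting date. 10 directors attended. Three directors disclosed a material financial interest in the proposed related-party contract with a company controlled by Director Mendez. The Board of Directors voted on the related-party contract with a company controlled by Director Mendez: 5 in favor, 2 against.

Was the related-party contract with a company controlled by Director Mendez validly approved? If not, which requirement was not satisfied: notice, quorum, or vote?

Notice: 10 days given; 6 required (10 ≥ 6). Satisfied.
Quorum: 10 present (interested directors count toward quorum); quorum is 10. Satisfied.
Vote: the related-party contract with a company controlled by Director Mendez requires two-thirds of the disinterested directors present (10 − 3 = 7). 2/3 of 7 = 4.67, rounded up to 5, so 5 affirmative votes are needed; 5 voted in favor. Satisfied.

Valid — all requirements satisfied.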